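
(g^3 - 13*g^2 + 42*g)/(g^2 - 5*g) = (g^2 - 13*g + 42)/(g - 5)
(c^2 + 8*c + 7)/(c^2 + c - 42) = (c + 1)/(c - 6)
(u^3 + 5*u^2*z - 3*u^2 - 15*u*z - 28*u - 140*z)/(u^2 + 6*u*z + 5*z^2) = (u^2 - 3*u - 28)/(u + z)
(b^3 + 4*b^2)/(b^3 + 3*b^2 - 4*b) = b/(b - 1)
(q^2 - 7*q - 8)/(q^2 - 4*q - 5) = (q - 8)/(q - 5)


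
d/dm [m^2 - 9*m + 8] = 2*m - 9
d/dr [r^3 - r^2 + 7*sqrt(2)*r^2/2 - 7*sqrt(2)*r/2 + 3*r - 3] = 3*r^2 - 2*r + 7*sqrt(2)*r - 7*sqrt(2)/2 + 3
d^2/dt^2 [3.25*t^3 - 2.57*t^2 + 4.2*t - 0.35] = 19.5*t - 5.14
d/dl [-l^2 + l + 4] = 1 - 2*l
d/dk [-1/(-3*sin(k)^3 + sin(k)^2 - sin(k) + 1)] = (-9*sin(k)^2 + 2*sin(k) - 1)*cos(k)/(3*sin(k)^3 - sin(k)^2 + sin(k) - 1)^2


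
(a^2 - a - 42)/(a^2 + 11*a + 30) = (a - 7)/(a + 5)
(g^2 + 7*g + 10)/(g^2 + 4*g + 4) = (g + 5)/(g + 2)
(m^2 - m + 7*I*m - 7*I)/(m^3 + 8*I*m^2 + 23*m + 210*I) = (m - 1)/(m^2 + I*m + 30)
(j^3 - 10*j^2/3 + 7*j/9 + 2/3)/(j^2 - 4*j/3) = (9*j^3 - 30*j^2 + 7*j + 6)/(3*j*(3*j - 4))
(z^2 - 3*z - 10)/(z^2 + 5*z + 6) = (z - 5)/(z + 3)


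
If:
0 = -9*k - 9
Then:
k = -1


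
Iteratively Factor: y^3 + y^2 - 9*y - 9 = (y + 1)*(y^2 - 9) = (y - 3)*(y + 1)*(y + 3)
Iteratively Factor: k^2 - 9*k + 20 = (k - 5)*(k - 4)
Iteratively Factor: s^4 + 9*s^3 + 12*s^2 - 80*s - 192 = (s + 4)*(s^3 + 5*s^2 - 8*s - 48) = (s + 4)^2*(s^2 + s - 12) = (s + 4)^3*(s - 3)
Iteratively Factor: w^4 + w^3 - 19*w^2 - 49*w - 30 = (w - 5)*(w^3 + 6*w^2 + 11*w + 6) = (w - 5)*(w + 3)*(w^2 + 3*w + 2) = (w - 5)*(w + 1)*(w + 3)*(w + 2)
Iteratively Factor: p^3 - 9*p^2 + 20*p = (p)*(p^2 - 9*p + 20) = p*(p - 4)*(p - 5)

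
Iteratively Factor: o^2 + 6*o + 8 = (o + 2)*(o + 4)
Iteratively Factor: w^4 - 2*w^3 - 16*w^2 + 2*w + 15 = (w + 3)*(w^3 - 5*w^2 - w + 5) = (w + 1)*(w + 3)*(w^2 - 6*w + 5) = (w - 5)*(w + 1)*(w + 3)*(w - 1)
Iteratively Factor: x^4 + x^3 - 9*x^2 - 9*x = (x + 1)*(x^3 - 9*x) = x*(x + 1)*(x^2 - 9) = x*(x + 1)*(x + 3)*(x - 3)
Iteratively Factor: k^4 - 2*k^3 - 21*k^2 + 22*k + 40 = (k + 4)*(k^3 - 6*k^2 + 3*k + 10) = (k - 5)*(k + 4)*(k^2 - k - 2) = (k - 5)*(k - 2)*(k + 4)*(k + 1)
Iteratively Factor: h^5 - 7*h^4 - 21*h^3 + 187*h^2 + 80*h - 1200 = (h + 3)*(h^4 - 10*h^3 + 9*h^2 + 160*h - 400) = (h + 3)*(h + 4)*(h^3 - 14*h^2 + 65*h - 100) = (h - 5)*(h + 3)*(h + 4)*(h^2 - 9*h + 20) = (h - 5)*(h - 4)*(h + 3)*(h + 4)*(h - 5)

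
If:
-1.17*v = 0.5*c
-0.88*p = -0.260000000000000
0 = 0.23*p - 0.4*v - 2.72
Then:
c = 15.51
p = 0.30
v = -6.63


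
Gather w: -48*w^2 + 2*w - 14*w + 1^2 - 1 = -48*w^2 - 12*w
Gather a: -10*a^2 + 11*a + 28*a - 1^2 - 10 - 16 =-10*a^2 + 39*a - 27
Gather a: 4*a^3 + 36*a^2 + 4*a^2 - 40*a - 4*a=4*a^3 + 40*a^2 - 44*a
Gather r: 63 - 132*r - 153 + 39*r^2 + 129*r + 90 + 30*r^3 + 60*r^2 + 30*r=30*r^3 + 99*r^2 + 27*r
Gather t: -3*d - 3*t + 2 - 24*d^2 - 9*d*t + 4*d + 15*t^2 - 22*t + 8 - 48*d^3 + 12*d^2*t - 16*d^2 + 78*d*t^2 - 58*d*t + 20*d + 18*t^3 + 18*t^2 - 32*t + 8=-48*d^3 - 40*d^2 + 21*d + 18*t^3 + t^2*(78*d + 33) + t*(12*d^2 - 67*d - 57) + 18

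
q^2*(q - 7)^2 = q^4 - 14*q^3 + 49*q^2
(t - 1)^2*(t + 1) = t^3 - t^2 - t + 1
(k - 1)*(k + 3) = k^2 + 2*k - 3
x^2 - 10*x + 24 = (x - 6)*(x - 4)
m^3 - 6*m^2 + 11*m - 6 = (m - 3)*(m - 2)*(m - 1)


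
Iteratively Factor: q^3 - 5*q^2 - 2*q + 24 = (q - 3)*(q^2 - 2*q - 8) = (q - 4)*(q - 3)*(q + 2)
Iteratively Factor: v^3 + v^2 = (v + 1)*(v^2) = v*(v + 1)*(v)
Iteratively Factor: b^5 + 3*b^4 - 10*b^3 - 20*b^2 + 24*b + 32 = (b + 1)*(b^4 + 2*b^3 - 12*b^2 - 8*b + 32) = (b - 2)*(b + 1)*(b^3 + 4*b^2 - 4*b - 16) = (b - 2)*(b + 1)*(b + 2)*(b^2 + 2*b - 8) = (b - 2)*(b + 1)*(b + 2)*(b + 4)*(b - 2)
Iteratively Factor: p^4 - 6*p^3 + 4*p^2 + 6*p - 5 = (p + 1)*(p^3 - 7*p^2 + 11*p - 5) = (p - 1)*(p + 1)*(p^2 - 6*p + 5) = (p - 5)*(p - 1)*(p + 1)*(p - 1)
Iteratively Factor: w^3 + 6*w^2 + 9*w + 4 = (w + 4)*(w^2 + 2*w + 1) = (w + 1)*(w + 4)*(w + 1)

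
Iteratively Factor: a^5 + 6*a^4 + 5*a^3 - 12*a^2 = (a + 4)*(a^4 + 2*a^3 - 3*a^2) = a*(a + 4)*(a^3 + 2*a^2 - 3*a) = a*(a + 3)*(a + 4)*(a^2 - a) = a^2*(a + 3)*(a + 4)*(a - 1)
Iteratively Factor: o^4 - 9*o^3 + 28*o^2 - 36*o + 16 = (o - 2)*(o^3 - 7*o^2 + 14*o - 8) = (o - 4)*(o - 2)*(o^2 - 3*o + 2) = (o - 4)*(o - 2)*(o - 1)*(o - 2)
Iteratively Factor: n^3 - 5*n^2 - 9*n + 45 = (n - 5)*(n^2 - 9) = (n - 5)*(n - 3)*(n + 3)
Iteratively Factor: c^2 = (c)*(c)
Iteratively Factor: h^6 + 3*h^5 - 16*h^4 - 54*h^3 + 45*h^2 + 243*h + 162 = (h + 2)*(h^5 + h^4 - 18*h^3 - 18*h^2 + 81*h + 81) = (h + 2)*(h + 3)*(h^4 - 2*h^3 - 12*h^2 + 18*h + 27) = (h - 3)*(h + 2)*(h + 3)*(h^3 + h^2 - 9*h - 9) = (h - 3)^2*(h + 2)*(h + 3)*(h^2 + 4*h + 3) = (h - 3)^2*(h + 1)*(h + 2)*(h + 3)*(h + 3)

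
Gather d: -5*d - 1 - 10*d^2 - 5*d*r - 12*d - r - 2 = -10*d^2 + d*(-5*r - 17) - r - 3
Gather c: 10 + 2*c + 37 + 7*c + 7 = 9*c + 54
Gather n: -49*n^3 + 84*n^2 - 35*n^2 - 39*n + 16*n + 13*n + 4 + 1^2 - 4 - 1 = -49*n^3 + 49*n^2 - 10*n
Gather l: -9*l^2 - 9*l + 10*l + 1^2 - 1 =-9*l^2 + l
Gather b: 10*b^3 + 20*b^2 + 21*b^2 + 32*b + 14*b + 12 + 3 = 10*b^3 + 41*b^2 + 46*b + 15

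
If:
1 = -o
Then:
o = -1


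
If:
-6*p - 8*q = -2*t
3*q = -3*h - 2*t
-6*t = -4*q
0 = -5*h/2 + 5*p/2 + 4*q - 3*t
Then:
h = 0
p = 0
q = 0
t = 0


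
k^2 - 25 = (k - 5)*(k + 5)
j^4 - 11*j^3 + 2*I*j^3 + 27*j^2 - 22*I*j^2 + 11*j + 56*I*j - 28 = (j - 7)*(j - 4)*(j + I)^2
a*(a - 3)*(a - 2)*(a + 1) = a^4 - 4*a^3 + a^2 + 6*a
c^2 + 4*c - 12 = (c - 2)*(c + 6)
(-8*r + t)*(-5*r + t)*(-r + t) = -40*r^3 + 53*r^2*t - 14*r*t^2 + t^3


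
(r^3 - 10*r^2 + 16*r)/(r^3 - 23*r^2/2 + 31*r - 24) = 2*r/(2*r - 3)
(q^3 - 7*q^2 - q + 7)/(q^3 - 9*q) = (q^3 - 7*q^2 - q + 7)/(q*(q^2 - 9))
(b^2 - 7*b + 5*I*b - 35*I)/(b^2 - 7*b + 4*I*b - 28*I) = (b + 5*I)/(b + 4*I)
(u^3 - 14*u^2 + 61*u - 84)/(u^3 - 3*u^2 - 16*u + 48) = (u - 7)/(u + 4)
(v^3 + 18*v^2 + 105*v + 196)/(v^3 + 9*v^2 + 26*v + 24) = (v^2 + 14*v + 49)/(v^2 + 5*v + 6)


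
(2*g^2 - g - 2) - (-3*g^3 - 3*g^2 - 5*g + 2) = 3*g^3 + 5*g^2 + 4*g - 4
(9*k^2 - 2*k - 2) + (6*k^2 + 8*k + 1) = 15*k^2 + 6*k - 1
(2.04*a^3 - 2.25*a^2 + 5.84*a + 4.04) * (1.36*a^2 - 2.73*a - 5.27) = 2.7744*a^5 - 8.6292*a^4 + 3.3341*a^3 + 1.4087*a^2 - 41.806*a - 21.2908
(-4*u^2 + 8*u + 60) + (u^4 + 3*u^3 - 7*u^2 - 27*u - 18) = u^4 + 3*u^3 - 11*u^2 - 19*u + 42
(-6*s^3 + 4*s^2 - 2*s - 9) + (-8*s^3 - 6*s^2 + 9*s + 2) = -14*s^3 - 2*s^2 + 7*s - 7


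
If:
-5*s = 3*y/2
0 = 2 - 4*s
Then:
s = 1/2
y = -5/3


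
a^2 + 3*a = a*(a + 3)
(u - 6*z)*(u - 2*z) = u^2 - 8*u*z + 12*z^2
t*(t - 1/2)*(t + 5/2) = t^3 + 2*t^2 - 5*t/4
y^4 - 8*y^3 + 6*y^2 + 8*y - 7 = (y - 7)*(y - 1)^2*(y + 1)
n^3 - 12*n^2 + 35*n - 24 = (n - 8)*(n - 3)*(n - 1)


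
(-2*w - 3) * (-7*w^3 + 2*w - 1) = 14*w^4 + 21*w^3 - 4*w^2 - 4*w + 3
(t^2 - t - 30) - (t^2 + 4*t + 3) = -5*t - 33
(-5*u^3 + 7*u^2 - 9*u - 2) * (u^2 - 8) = -5*u^5 + 7*u^4 + 31*u^3 - 58*u^2 + 72*u + 16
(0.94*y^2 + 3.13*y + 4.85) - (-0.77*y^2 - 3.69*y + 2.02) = 1.71*y^2 + 6.82*y + 2.83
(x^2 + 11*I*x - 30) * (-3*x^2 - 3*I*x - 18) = -3*x^4 - 36*I*x^3 + 105*x^2 - 108*I*x + 540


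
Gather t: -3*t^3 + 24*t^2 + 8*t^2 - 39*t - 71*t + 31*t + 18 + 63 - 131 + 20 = -3*t^3 + 32*t^2 - 79*t - 30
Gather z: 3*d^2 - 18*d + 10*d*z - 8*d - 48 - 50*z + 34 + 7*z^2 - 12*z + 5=3*d^2 - 26*d + 7*z^2 + z*(10*d - 62) - 9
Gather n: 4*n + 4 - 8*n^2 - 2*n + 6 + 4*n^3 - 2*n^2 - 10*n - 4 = 4*n^3 - 10*n^2 - 8*n + 6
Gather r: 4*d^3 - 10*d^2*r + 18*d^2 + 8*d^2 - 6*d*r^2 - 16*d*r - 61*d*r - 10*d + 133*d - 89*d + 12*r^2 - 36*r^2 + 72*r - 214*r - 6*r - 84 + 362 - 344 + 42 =4*d^3 + 26*d^2 + 34*d + r^2*(-6*d - 24) + r*(-10*d^2 - 77*d - 148) - 24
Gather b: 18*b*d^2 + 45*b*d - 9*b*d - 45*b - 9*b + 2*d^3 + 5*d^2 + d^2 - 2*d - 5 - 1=b*(18*d^2 + 36*d - 54) + 2*d^3 + 6*d^2 - 2*d - 6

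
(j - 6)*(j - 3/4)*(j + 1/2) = j^3 - 25*j^2/4 + 9*j/8 + 9/4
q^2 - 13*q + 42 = (q - 7)*(q - 6)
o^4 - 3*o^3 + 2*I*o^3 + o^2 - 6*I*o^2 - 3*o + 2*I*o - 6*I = (o - 3)*(o - I)*(o + I)*(o + 2*I)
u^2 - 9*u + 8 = (u - 8)*(u - 1)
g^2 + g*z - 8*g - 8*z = (g - 8)*(g + z)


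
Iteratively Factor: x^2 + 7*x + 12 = (x + 4)*(x + 3)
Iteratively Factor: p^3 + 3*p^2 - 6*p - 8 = (p + 4)*(p^2 - p - 2) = (p + 1)*(p + 4)*(p - 2)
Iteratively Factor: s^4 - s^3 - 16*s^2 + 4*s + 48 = (s + 3)*(s^3 - 4*s^2 - 4*s + 16) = (s + 2)*(s + 3)*(s^2 - 6*s + 8) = (s - 2)*(s + 2)*(s + 3)*(s - 4)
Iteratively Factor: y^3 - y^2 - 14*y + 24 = (y - 3)*(y^2 + 2*y - 8) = (y - 3)*(y + 4)*(y - 2)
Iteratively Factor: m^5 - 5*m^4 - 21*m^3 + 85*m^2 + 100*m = (m)*(m^4 - 5*m^3 - 21*m^2 + 85*m + 100) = m*(m - 5)*(m^3 - 21*m - 20) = m*(m - 5)*(m + 1)*(m^2 - m - 20) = m*(m - 5)^2*(m + 1)*(m + 4)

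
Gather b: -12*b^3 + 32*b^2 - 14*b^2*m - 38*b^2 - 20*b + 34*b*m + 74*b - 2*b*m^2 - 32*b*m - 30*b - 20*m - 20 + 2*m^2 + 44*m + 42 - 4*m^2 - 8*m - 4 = -12*b^3 + b^2*(-14*m - 6) + b*(-2*m^2 + 2*m + 24) - 2*m^2 + 16*m + 18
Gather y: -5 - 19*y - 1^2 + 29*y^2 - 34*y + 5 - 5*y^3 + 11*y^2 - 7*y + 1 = -5*y^3 + 40*y^2 - 60*y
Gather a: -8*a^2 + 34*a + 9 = -8*a^2 + 34*a + 9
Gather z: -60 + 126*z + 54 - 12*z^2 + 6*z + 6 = -12*z^2 + 132*z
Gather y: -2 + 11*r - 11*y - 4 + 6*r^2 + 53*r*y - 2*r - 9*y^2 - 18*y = 6*r^2 + 9*r - 9*y^2 + y*(53*r - 29) - 6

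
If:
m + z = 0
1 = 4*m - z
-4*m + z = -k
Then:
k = 1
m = 1/5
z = -1/5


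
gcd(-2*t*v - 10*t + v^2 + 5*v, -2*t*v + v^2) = 2*t - v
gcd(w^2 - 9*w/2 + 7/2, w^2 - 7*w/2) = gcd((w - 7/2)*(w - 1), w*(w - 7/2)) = w - 7/2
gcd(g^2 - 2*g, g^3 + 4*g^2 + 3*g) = g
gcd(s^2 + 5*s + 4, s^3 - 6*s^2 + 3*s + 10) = s + 1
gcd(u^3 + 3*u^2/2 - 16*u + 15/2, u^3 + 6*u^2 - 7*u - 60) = u^2 + 2*u - 15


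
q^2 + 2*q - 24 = (q - 4)*(q + 6)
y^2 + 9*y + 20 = (y + 4)*(y + 5)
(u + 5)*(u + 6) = u^2 + 11*u + 30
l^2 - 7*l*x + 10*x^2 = (l - 5*x)*(l - 2*x)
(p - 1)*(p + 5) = p^2 + 4*p - 5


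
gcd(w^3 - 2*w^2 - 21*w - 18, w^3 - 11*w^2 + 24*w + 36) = w^2 - 5*w - 6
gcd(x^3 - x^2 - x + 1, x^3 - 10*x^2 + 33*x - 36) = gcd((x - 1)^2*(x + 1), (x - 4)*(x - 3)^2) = 1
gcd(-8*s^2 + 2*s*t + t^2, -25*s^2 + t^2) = 1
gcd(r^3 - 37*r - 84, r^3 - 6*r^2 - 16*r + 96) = r + 4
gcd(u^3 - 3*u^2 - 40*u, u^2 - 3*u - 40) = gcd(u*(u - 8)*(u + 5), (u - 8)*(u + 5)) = u^2 - 3*u - 40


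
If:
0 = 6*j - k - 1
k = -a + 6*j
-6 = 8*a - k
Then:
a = 1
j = 5/2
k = 14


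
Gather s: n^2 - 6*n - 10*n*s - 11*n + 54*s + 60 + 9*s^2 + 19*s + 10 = n^2 - 17*n + 9*s^2 + s*(73 - 10*n) + 70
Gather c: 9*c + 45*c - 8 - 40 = 54*c - 48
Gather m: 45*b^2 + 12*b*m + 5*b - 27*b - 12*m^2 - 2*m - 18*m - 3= 45*b^2 - 22*b - 12*m^2 + m*(12*b - 20) - 3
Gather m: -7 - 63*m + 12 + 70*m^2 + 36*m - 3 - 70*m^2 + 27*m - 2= 0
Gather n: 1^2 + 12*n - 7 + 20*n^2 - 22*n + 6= 20*n^2 - 10*n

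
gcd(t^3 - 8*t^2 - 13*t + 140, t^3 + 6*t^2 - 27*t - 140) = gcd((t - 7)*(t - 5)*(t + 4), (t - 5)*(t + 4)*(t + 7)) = t^2 - t - 20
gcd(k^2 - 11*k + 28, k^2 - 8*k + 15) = 1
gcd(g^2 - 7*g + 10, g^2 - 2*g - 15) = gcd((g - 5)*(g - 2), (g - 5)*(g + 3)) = g - 5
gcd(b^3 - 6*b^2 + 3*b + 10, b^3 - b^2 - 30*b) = 1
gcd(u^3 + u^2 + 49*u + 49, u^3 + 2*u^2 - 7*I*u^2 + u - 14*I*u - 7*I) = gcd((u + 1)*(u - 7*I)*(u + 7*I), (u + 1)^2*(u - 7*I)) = u^2 + u*(1 - 7*I) - 7*I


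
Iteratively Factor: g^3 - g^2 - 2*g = (g + 1)*(g^2 - 2*g) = g*(g + 1)*(g - 2)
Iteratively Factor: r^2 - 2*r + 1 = (r - 1)*(r - 1)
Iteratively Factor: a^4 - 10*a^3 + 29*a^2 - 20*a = (a - 1)*(a^3 - 9*a^2 + 20*a) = (a - 5)*(a - 1)*(a^2 - 4*a) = (a - 5)*(a - 4)*(a - 1)*(a)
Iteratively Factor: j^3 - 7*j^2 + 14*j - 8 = (j - 1)*(j^2 - 6*j + 8) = (j - 4)*(j - 1)*(j - 2)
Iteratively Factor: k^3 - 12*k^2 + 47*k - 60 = (k - 3)*(k^2 - 9*k + 20) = (k - 5)*(k - 3)*(k - 4)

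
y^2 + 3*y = y*(y + 3)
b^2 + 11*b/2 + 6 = (b + 3/2)*(b + 4)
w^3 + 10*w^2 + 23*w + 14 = (w + 1)*(w + 2)*(w + 7)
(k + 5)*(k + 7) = k^2 + 12*k + 35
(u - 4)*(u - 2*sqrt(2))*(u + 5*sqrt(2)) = u^3 - 4*u^2 + 3*sqrt(2)*u^2 - 20*u - 12*sqrt(2)*u + 80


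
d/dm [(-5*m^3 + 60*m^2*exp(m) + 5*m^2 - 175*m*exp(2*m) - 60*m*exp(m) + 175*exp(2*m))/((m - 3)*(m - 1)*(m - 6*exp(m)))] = 5*(6*m^3*exp(m) - 70*m^2*exp(2*m) - 24*m^2*exp(m) + 3*m^2 + 210*m*exp(3*m) + 280*m*exp(2*m) - 36*m*exp(m) - 840*exp(3*m) + 111*exp(2*m))/(m^4 - 12*m^3*exp(m) - 6*m^3 + 36*m^2*exp(2*m) + 72*m^2*exp(m) + 9*m^2 - 216*m*exp(2*m) - 108*m*exp(m) + 324*exp(2*m))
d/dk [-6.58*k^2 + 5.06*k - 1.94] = 5.06 - 13.16*k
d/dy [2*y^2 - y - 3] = 4*y - 1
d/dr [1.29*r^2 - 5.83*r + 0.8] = 2.58*r - 5.83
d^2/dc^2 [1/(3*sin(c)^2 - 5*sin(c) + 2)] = (-36*sin(c)^3 + 9*sin(c)^2 + 62*sin(c) - 38)/((sin(c) - 1)^2*(3*sin(c) - 2)^3)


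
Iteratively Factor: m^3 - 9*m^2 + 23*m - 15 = (m - 1)*(m^2 - 8*m + 15) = (m - 5)*(m - 1)*(m - 3)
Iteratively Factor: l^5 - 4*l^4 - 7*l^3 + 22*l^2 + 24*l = (l)*(l^4 - 4*l^3 - 7*l^2 + 22*l + 24) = l*(l + 2)*(l^3 - 6*l^2 + 5*l + 12) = l*(l + 1)*(l + 2)*(l^2 - 7*l + 12) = l*(l - 4)*(l + 1)*(l + 2)*(l - 3)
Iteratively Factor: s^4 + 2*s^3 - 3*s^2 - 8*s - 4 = (s + 1)*(s^3 + s^2 - 4*s - 4) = (s + 1)^2*(s^2 - 4) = (s - 2)*(s + 1)^2*(s + 2)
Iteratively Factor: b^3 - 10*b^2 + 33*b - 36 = (b - 3)*(b^2 - 7*b + 12) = (b - 4)*(b - 3)*(b - 3)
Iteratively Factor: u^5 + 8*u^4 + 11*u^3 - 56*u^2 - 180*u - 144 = (u + 4)*(u^4 + 4*u^3 - 5*u^2 - 36*u - 36) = (u + 2)*(u + 4)*(u^3 + 2*u^2 - 9*u - 18) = (u - 3)*(u + 2)*(u + 4)*(u^2 + 5*u + 6) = (u - 3)*(u + 2)*(u + 3)*(u + 4)*(u + 2)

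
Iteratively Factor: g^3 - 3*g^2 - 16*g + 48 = (g - 3)*(g^2 - 16) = (g - 4)*(g - 3)*(g + 4)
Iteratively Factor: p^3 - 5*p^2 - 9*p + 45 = (p - 3)*(p^2 - 2*p - 15) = (p - 3)*(p + 3)*(p - 5)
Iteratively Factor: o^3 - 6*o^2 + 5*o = (o)*(o^2 - 6*o + 5) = o*(o - 5)*(o - 1)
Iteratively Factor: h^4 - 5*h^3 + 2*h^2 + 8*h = (h - 4)*(h^3 - h^2 - 2*h) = (h - 4)*(h - 2)*(h^2 + h) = (h - 4)*(h - 2)*(h + 1)*(h)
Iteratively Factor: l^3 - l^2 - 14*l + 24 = (l - 2)*(l^2 + l - 12) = (l - 3)*(l - 2)*(l + 4)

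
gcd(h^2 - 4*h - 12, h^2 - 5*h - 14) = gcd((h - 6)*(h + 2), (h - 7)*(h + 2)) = h + 2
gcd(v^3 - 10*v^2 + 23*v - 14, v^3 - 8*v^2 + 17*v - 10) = v^2 - 3*v + 2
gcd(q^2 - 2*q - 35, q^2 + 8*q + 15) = q + 5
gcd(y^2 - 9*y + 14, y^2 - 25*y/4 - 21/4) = y - 7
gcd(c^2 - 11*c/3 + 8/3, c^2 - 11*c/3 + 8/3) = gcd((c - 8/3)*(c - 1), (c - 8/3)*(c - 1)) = c^2 - 11*c/3 + 8/3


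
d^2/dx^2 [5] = 0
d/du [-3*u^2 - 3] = -6*u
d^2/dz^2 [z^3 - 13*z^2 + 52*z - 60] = 6*z - 26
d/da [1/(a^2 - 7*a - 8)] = (7 - 2*a)/(-a^2 + 7*a + 8)^2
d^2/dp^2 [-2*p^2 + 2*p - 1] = -4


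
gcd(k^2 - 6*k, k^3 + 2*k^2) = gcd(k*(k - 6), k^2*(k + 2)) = k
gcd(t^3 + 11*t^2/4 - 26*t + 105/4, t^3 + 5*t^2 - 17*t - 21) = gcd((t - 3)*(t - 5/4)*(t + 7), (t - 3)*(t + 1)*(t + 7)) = t^2 + 4*t - 21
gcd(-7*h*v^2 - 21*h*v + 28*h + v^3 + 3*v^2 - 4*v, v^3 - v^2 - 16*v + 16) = v^2 + 3*v - 4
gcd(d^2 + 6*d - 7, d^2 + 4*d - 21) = d + 7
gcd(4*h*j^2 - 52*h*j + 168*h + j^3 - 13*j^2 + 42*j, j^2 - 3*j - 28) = j - 7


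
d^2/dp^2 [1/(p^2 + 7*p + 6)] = 2*(-p^2 - 7*p + (2*p + 7)^2 - 6)/(p^2 + 7*p + 6)^3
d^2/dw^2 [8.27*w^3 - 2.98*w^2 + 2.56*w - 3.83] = 49.62*w - 5.96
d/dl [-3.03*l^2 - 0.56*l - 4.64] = -6.06*l - 0.56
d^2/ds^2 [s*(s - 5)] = 2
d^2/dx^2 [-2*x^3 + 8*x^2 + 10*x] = 16 - 12*x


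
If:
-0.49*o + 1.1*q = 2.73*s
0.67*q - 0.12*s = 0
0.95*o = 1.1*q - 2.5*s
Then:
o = 0.00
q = 0.00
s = 0.00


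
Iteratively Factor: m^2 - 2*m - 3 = (m - 3)*(m + 1)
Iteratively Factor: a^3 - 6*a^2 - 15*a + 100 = (a + 4)*(a^2 - 10*a + 25) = (a - 5)*(a + 4)*(a - 5)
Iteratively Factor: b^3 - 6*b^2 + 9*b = (b - 3)*(b^2 - 3*b) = b*(b - 3)*(b - 3)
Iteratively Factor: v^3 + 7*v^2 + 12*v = (v + 4)*(v^2 + 3*v) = v*(v + 4)*(v + 3)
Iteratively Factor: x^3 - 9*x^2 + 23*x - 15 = (x - 1)*(x^2 - 8*x + 15) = (x - 3)*(x - 1)*(x - 5)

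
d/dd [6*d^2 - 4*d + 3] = 12*d - 4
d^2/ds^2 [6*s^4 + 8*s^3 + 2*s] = 24*s*(3*s + 2)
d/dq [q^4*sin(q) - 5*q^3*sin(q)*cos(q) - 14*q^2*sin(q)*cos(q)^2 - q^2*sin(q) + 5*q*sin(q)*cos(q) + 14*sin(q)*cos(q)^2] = q^4*cos(q) + 4*q^3*sin(q) - 5*q^3*cos(2*q) - 15*q^2*sin(2*q)/2 - 9*q^2*cos(q)/2 - 21*q^2*cos(3*q)/2 - 9*q*sin(q) - 7*q*sin(3*q) + 5*q*cos(2*q) + 5*sin(2*q)/2 + 7*cos(q)/2 + 21*cos(3*q)/2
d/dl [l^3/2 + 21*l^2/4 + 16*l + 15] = 3*l^2/2 + 21*l/2 + 16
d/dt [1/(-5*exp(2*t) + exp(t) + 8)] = (10*exp(t) - 1)*exp(t)/(-5*exp(2*t) + exp(t) + 8)^2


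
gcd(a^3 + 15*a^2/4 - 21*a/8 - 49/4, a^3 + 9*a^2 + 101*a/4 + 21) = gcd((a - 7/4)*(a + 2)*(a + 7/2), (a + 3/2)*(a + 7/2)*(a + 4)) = a + 7/2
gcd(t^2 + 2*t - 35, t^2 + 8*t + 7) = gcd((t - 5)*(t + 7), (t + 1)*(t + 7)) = t + 7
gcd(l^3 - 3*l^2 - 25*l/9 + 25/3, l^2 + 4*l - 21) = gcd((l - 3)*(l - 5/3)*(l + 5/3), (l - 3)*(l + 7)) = l - 3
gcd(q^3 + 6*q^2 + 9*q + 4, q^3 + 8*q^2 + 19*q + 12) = q^2 + 5*q + 4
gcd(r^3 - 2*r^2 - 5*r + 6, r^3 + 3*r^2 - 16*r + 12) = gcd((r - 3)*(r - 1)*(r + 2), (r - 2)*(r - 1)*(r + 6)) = r - 1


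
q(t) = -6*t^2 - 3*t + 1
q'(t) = -12*t - 3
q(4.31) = -123.39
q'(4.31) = -54.72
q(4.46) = -131.73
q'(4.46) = -56.52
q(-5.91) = -190.84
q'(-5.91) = 67.92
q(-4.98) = -132.86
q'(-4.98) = 56.76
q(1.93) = -27.14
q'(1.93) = -26.16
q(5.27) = -181.45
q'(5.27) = -66.24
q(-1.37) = -6.15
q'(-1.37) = 13.44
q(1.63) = -19.83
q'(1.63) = -22.56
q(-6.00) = -197.00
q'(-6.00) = 69.00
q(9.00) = -512.00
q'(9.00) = -111.00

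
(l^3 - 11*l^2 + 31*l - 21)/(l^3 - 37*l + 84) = (l^2 - 8*l + 7)/(l^2 + 3*l - 28)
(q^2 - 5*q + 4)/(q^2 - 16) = (q - 1)/(q + 4)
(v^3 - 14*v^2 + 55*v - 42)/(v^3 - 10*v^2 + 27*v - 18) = (v - 7)/(v - 3)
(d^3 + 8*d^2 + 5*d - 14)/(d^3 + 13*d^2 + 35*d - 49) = (d + 2)/(d + 7)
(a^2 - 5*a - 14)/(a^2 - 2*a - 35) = (a + 2)/(a + 5)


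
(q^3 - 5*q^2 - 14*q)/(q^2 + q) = (q^2 - 5*q - 14)/(q + 1)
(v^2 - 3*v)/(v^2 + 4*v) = (v - 3)/(v + 4)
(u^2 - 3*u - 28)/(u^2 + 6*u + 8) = (u - 7)/(u + 2)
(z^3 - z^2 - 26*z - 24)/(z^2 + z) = z - 2 - 24/z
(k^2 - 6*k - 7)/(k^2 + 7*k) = (k^2 - 6*k - 7)/(k*(k + 7))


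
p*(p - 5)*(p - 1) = p^3 - 6*p^2 + 5*p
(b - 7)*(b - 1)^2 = b^3 - 9*b^2 + 15*b - 7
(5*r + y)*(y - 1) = 5*r*y - 5*r + y^2 - y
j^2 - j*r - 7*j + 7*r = (j - 7)*(j - r)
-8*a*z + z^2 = z*(-8*a + z)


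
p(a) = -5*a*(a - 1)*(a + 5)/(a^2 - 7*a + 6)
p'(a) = -5*a*(7 - 2*a)*(a - 1)*(a + 5)/(a^2 - 7*a + 6)^2 - 5*a*(a - 1)/(a^2 - 7*a + 6) - 5*a*(a + 5)/(a^2 - 7*a + 6) - 5*(a - 1)*(a + 5)/(a^2 - 7*a + 6) = 5*(-a^2 + 12*a + 30)/(a^2 - 12*a + 36)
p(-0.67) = -2.17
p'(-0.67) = 2.42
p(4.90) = 220.50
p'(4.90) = 267.73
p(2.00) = 17.50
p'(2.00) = 15.62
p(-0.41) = -1.47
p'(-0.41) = 3.03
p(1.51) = 10.95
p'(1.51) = 11.37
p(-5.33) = 0.78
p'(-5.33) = -2.43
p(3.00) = 40.00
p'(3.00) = 31.67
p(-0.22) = -0.85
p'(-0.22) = 3.53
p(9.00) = -210.00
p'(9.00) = 31.67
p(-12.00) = 23.33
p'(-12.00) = -3.98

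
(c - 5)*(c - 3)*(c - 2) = c^3 - 10*c^2 + 31*c - 30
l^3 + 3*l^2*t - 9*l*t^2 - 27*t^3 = (l - 3*t)*(l + 3*t)^2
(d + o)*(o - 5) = d*o - 5*d + o^2 - 5*o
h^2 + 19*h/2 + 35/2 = (h + 5/2)*(h + 7)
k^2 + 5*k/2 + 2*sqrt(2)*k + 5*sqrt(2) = (k + 5/2)*(k + 2*sqrt(2))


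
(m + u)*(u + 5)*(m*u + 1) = m^2*u^2 + 5*m^2*u + m*u^3 + 5*m*u^2 + m*u + 5*m + u^2 + 5*u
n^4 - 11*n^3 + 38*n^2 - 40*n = n*(n - 5)*(n - 4)*(n - 2)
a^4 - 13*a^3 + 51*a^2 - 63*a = a*(a - 7)*(a - 3)^2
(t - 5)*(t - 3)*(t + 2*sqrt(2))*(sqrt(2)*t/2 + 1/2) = sqrt(2)*t^4/2 - 4*sqrt(2)*t^3 + 5*t^3/2 - 20*t^2 + 17*sqrt(2)*t^2/2 - 8*sqrt(2)*t + 75*t/2 + 15*sqrt(2)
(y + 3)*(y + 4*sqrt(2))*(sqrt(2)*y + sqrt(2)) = sqrt(2)*y^3 + 4*sqrt(2)*y^2 + 8*y^2 + 3*sqrt(2)*y + 32*y + 24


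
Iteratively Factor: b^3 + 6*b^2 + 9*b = (b + 3)*(b^2 + 3*b) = b*(b + 3)*(b + 3)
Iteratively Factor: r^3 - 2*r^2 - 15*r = (r + 3)*(r^2 - 5*r) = (r - 5)*(r + 3)*(r)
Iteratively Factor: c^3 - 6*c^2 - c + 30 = (c - 3)*(c^2 - 3*c - 10) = (c - 3)*(c + 2)*(c - 5)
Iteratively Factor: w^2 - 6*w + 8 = (w - 4)*(w - 2)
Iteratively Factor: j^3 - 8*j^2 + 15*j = (j - 5)*(j^2 - 3*j) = (j - 5)*(j - 3)*(j)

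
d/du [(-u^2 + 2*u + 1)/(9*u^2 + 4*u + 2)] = 22*u*(-u - 1)/(81*u^4 + 72*u^3 + 52*u^2 + 16*u + 4)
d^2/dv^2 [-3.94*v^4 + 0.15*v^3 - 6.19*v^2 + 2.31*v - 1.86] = -47.28*v^2 + 0.9*v - 12.38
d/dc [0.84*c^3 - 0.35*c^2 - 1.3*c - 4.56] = 2.52*c^2 - 0.7*c - 1.3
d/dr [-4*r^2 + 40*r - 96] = 40 - 8*r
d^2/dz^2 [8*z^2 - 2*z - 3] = 16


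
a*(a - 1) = a^2 - a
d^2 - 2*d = d*(d - 2)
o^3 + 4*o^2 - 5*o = o*(o - 1)*(o + 5)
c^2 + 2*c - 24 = (c - 4)*(c + 6)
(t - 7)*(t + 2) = t^2 - 5*t - 14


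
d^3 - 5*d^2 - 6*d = d*(d - 6)*(d + 1)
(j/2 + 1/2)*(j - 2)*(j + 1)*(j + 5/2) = j^4/2 + 5*j^3/4 - 3*j^2/2 - 19*j/4 - 5/2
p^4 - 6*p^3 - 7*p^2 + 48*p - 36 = (p - 6)*(p - 2)*(p - 1)*(p + 3)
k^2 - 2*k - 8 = (k - 4)*(k + 2)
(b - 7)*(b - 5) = b^2 - 12*b + 35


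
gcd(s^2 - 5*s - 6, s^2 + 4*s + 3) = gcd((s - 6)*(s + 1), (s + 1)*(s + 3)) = s + 1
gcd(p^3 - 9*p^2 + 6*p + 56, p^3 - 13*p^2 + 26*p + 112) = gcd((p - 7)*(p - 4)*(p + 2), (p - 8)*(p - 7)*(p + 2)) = p^2 - 5*p - 14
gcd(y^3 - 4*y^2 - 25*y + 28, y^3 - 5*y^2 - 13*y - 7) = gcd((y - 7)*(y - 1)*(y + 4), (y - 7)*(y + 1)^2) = y - 7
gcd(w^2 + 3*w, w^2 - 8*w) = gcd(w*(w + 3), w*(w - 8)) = w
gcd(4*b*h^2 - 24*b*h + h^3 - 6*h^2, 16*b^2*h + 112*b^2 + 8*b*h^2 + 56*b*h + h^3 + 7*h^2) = 4*b + h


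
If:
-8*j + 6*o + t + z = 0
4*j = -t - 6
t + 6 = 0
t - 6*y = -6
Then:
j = 0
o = 1 - z/6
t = -6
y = 0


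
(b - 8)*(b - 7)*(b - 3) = b^3 - 18*b^2 + 101*b - 168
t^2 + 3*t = t*(t + 3)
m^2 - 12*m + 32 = (m - 8)*(m - 4)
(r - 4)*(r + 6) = r^2 + 2*r - 24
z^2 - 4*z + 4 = (z - 2)^2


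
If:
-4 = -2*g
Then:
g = 2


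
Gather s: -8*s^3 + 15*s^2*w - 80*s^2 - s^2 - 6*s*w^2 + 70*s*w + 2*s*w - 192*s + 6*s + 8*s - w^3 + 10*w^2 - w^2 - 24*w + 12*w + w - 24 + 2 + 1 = -8*s^3 + s^2*(15*w - 81) + s*(-6*w^2 + 72*w - 178) - w^3 + 9*w^2 - 11*w - 21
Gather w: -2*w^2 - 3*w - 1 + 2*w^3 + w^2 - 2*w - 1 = 2*w^3 - w^2 - 5*w - 2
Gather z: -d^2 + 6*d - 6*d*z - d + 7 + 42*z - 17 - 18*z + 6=-d^2 + 5*d + z*(24 - 6*d) - 4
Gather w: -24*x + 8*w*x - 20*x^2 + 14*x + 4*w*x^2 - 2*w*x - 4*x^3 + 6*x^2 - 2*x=w*(4*x^2 + 6*x) - 4*x^3 - 14*x^2 - 12*x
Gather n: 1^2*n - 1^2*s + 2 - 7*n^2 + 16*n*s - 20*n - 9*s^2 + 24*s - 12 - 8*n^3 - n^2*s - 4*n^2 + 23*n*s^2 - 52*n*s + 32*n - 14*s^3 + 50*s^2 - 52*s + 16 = -8*n^3 + n^2*(-s - 11) + n*(23*s^2 - 36*s + 13) - 14*s^3 + 41*s^2 - 29*s + 6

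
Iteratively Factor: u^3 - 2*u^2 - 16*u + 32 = (u - 4)*(u^2 + 2*u - 8) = (u - 4)*(u + 4)*(u - 2)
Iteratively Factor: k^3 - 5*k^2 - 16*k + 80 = (k + 4)*(k^2 - 9*k + 20) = (k - 4)*(k + 4)*(k - 5)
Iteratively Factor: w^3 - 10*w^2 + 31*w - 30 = (w - 5)*(w^2 - 5*w + 6) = (w - 5)*(w - 2)*(w - 3)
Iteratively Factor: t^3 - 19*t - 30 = (t + 3)*(t^2 - 3*t - 10) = (t - 5)*(t + 3)*(t + 2)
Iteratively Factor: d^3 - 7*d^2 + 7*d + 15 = (d - 5)*(d^2 - 2*d - 3) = (d - 5)*(d + 1)*(d - 3)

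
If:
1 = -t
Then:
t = -1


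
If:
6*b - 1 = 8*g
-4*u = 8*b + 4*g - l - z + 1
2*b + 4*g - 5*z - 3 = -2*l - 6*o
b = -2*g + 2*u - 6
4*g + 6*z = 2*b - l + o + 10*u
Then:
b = 83/64 - 23*z/64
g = 217/256 - 69*z/256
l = 131/4 - 27*z/4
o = 433*z/128 - 1461/128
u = 1151/256 - 115*z/256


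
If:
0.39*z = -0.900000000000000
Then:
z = -2.31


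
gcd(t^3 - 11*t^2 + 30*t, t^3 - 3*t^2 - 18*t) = t^2 - 6*t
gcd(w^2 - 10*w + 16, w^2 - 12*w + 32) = w - 8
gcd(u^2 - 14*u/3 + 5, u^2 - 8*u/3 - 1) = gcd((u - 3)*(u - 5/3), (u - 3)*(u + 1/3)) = u - 3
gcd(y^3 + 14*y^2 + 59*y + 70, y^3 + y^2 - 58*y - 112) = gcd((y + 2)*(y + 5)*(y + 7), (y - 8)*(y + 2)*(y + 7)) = y^2 + 9*y + 14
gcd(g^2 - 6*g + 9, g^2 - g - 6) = g - 3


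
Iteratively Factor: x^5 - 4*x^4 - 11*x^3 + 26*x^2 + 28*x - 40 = (x + 2)*(x^4 - 6*x^3 + x^2 + 24*x - 20) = (x - 2)*(x + 2)*(x^3 - 4*x^2 - 7*x + 10) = (x - 2)*(x + 2)^2*(x^2 - 6*x + 5) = (x - 5)*(x - 2)*(x + 2)^2*(x - 1)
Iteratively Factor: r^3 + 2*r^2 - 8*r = (r)*(r^2 + 2*r - 8) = r*(r + 4)*(r - 2)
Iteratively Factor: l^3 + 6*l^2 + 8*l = (l + 4)*(l^2 + 2*l) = (l + 2)*(l + 4)*(l)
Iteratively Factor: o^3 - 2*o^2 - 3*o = (o + 1)*(o^2 - 3*o) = o*(o + 1)*(o - 3)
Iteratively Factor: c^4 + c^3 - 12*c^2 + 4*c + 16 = (c + 1)*(c^3 - 12*c + 16) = (c + 1)*(c + 4)*(c^2 - 4*c + 4) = (c - 2)*(c + 1)*(c + 4)*(c - 2)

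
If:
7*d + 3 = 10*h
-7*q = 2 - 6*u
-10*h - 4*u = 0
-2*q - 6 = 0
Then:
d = 29/21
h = 19/15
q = -3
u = -19/6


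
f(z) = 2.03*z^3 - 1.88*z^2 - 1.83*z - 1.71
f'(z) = 6.09*z^2 - 3.76*z - 1.83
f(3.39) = 49.57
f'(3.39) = 55.41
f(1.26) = -2.94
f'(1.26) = 3.10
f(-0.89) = -3.00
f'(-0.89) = 6.34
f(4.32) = 118.96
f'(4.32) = 95.58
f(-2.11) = -25.29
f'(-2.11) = 33.22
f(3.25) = 42.17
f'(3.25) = 50.28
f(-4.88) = -273.47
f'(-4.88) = 161.55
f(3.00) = 30.69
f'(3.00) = 41.70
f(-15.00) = -7248.51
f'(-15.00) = 1424.82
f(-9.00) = -1617.39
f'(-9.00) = 525.30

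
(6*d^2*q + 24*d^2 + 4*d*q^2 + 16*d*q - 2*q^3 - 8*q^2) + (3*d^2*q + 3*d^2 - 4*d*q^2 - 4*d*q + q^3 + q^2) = 9*d^2*q + 27*d^2 + 12*d*q - q^3 - 7*q^2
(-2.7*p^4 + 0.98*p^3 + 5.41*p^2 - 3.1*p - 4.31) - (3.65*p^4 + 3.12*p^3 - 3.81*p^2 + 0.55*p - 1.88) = -6.35*p^4 - 2.14*p^3 + 9.22*p^2 - 3.65*p - 2.43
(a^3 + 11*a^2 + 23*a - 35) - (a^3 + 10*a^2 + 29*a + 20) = a^2 - 6*a - 55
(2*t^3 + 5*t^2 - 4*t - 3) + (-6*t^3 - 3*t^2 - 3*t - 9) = -4*t^3 + 2*t^2 - 7*t - 12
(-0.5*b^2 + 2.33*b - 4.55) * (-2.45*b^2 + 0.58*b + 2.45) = 1.225*b^4 - 5.9985*b^3 + 11.2739*b^2 + 3.0695*b - 11.1475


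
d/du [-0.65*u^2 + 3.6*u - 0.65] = 3.6 - 1.3*u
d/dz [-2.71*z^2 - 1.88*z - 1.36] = -5.42*z - 1.88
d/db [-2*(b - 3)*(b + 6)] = -4*b - 6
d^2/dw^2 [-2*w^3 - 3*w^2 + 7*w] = -12*w - 6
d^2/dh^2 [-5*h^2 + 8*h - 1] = -10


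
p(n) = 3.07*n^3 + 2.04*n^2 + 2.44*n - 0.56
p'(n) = 9.21*n^2 + 4.08*n + 2.44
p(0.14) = -0.17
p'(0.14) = 3.19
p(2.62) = 75.05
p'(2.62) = 76.35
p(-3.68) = -134.91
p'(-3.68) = 112.15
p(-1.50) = -9.99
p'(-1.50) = 17.04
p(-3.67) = -133.79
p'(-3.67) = 111.51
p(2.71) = 82.14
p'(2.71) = 81.14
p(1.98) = 36.10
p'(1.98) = 46.63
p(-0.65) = -2.13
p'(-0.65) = 3.68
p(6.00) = 750.64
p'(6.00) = 358.48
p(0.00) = -0.56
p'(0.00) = 2.44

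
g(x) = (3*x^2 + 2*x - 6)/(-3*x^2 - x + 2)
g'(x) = (6*x + 1)*(3*x^2 + 2*x - 6)/(-3*x^2 - x + 2)^2 + (6*x + 2)/(-3*x^2 - x + 2) = (3*x^2 - 24*x - 2)/(9*x^4 + 6*x^3 - 11*x^2 - 4*x + 4)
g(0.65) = -41.61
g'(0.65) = -2399.63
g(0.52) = -6.20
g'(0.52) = -30.56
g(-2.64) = -0.59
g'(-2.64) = 0.31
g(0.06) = -3.04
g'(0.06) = -0.92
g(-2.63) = -0.59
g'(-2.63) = 0.32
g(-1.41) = 1.12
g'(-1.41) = 5.79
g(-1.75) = 0.06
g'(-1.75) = 1.66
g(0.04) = -3.03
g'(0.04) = -0.77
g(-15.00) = -0.97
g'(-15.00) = 0.00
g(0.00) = -3.00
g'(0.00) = -0.50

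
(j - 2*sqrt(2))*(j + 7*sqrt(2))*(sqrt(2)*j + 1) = sqrt(2)*j^3 + 11*j^2 - 23*sqrt(2)*j - 28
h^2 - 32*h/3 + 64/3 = (h - 8)*(h - 8/3)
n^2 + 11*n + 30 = (n + 5)*(n + 6)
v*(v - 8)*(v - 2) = v^3 - 10*v^2 + 16*v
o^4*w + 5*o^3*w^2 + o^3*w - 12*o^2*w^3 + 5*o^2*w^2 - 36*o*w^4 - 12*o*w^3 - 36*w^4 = (o - 3*w)*(o + 2*w)*(o + 6*w)*(o*w + w)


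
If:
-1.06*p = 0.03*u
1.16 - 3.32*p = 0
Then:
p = 0.35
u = -12.35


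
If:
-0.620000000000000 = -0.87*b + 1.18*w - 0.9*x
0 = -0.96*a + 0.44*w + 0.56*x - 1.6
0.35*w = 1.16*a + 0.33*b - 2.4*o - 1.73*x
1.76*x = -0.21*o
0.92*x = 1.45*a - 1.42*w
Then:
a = -3.03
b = -3.86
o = -1.67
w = -3.22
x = 0.20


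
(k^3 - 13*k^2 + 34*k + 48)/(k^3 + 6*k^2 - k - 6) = (k^2 - 14*k + 48)/(k^2 + 5*k - 6)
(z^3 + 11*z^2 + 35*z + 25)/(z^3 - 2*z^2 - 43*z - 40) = (z + 5)/(z - 8)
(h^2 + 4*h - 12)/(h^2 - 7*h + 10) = (h + 6)/(h - 5)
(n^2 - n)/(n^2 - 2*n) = (n - 1)/(n - 2)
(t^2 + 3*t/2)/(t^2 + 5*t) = (t + 3/2)/(t + 5)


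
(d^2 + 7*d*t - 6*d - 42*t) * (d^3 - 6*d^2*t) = d^5 + d^4*t - 6*d^4 - 42*d^3*t^2 - 6*d^3*t + 252*d^2*t^2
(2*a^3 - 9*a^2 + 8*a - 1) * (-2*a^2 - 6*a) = -4*a^5 + 6*a^4 + 38*a^3 - 46*a^2 + 6*a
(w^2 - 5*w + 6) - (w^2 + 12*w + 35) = -17*w - 29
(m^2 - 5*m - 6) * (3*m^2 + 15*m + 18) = 3*m^4 - 75*m^2 - 180*m - 108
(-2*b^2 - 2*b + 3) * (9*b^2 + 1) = -18*b^4 - 18*b^3 + 25*b^2 - 2*b + 3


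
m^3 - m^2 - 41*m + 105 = (m - 5)*(m - 3)*(m + 7)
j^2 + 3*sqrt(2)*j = j*(j + 3*sqrt(2))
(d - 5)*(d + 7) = d^2 + 2*d - 35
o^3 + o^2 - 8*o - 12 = (o - 3)*(o + 2)^2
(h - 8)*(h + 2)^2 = h^3 - 4*h^2 - 28*h - 32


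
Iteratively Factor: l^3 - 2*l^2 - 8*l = (l)*(l^2 - 2*l - 8) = l*(l - 4)*(l + 2)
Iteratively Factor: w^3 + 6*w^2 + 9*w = (w)*(w^2 + 6*w + 9) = w*(w + 3)*(w + 3)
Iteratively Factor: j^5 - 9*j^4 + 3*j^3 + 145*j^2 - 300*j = (j + 4)*(j^4 - 13*j^3 + 55*j^2 - 75*j) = (j - 5)*(j + 4)*(j^3 - 8*j^2 + 15*j) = j*(j - 5)*(j + 4)*(j^2 - 8*j + 15) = j*(j - 5)*(j - 3)*(j + 4)*(j - 5)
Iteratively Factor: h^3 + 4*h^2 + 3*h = (h + 1)*(h^2 + 3*h) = h*(h + 1)*(h + 3)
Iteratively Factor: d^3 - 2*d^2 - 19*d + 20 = (d + 4)*(d^2 - 6*d + 5) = (d - 5)*(d + 4)*(d - 1)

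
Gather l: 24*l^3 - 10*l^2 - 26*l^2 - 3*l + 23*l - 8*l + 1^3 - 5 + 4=24*l^3 - 36*l^2 + 12*l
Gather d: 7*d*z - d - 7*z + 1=d*(7*z - 1) - 7*z + 1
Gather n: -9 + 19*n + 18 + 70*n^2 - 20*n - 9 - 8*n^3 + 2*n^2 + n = -8*n^3 + 72*n^2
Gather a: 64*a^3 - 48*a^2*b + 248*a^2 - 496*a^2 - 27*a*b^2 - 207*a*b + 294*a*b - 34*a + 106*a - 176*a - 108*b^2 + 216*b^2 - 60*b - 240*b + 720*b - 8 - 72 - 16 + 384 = 64*a^3 + a^2*(-48*b - 248) + a*(-27*b^2 + 87*b - 104) + 108*b^2 + 420*b + 288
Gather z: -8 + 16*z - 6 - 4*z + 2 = 12*z - 12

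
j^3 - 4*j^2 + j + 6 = (j - 3)*(j - 2)*(j + 1)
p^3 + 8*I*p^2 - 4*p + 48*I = (p - 2*I)*(p + 4*I)*(p + 6*I)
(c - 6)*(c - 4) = c^2 - 10*c + 24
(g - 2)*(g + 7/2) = g^2 + 3*g/2 - 7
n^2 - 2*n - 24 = (n - 6)*(n + 4)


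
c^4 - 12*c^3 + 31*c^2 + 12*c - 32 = (c - 8)*(c - 4)*(c - 1)*(c + 1)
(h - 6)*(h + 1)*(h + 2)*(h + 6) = h^4 + 3*h^3 - 34*h^2 - 108*h - 72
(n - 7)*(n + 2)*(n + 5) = n^3 - 39*n - 70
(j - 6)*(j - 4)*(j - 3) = j^3 - 13*j^2 + 54*j - 72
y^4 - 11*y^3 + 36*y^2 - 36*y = y*(y - 6)*(y - 3)*(y - 2)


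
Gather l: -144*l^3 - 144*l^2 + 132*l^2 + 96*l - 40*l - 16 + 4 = -144*l^3 - 12*l^2 + 56*l - 12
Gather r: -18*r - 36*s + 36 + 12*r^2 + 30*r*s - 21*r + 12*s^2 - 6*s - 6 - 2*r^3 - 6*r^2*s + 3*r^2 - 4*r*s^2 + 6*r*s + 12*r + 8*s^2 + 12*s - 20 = -2*r^3 + r^2*(15 - 6*s) + r*(-4*s^2 + 36*s - 27) + 20*s^2 - 30*s + 10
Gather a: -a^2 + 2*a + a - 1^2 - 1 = -a^2 + 3*a - 2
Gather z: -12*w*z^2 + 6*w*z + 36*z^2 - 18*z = z^2*(36 - 12*w) + z*(6*w - 18)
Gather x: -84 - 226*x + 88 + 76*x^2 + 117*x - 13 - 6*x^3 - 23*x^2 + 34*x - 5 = -6*x^3 + 53*x^2 - 75*x - 14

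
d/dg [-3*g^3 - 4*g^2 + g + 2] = -9*g^2 - 8*g + 1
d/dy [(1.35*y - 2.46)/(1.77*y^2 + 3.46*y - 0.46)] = (-2.3895*y^2 + 8.7084*y + 7.8906)/(3.1329*y^4 + 12.2484*y^3 + 10.3432*y^2 - 3.1832*y + 0.2116)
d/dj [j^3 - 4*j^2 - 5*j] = 3*j^2 - 8*j - 5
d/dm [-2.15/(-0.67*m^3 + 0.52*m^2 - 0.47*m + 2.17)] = (-4.3215*m^2 + 2.236*m - 1.0105)/(0.67*m^3 - 0.52*m^2 + 0.47*m - 2.17)^2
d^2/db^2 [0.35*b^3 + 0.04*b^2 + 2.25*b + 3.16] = 2.1*b + 0.08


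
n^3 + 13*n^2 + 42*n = n*(n + 6)*(n + 7)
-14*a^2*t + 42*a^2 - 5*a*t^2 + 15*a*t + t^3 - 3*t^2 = (-7*a + t)*(2*a + t)*(t - 3)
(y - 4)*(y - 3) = y^2 - 7*y + 12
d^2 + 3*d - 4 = (d - 1)*(d + 4)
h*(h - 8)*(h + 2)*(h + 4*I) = h^4 - 6*h^3 + 4*I*h^3 - 16*h^2 - 24*I*h^2 - 64*I*h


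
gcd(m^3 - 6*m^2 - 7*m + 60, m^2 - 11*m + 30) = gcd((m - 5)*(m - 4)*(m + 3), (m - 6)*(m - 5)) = m - 5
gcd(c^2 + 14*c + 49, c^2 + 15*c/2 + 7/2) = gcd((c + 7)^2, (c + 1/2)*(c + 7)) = c + 7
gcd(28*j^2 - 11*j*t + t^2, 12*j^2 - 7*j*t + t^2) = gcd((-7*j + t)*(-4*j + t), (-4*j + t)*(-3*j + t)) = -4*j + t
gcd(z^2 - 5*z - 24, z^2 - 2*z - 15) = z + 3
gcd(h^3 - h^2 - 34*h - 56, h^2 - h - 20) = h + 4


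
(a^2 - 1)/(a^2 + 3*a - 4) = (a + 1)/(a + 4)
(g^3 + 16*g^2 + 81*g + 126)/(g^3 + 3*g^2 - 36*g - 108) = (g + 7)/(g - 6)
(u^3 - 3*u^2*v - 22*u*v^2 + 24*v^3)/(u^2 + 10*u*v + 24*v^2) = (u^2 - 7*u*v + 6*v^2)/(u + 6*v)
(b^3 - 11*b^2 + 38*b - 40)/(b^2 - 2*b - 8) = (b^2 - 7*b + 10)/(b + 2)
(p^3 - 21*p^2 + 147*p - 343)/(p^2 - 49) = (p^2 - 14*p + 49)/(p + 7)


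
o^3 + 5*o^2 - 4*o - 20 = (o - 2)*(o + 2)*(o + 5)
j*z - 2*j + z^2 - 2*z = (j + z)*(z - 2)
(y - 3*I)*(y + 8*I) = y^2 + 5*I*y + 24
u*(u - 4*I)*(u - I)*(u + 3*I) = u^4 - 2*I*u^3 + 11*u^2 - 12*I*u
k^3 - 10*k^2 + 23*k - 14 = (k - 7)*(k - 2)*(k - 1)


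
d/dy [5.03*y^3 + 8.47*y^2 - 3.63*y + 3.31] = 15.09*y^2 + 16.94*y - 3.63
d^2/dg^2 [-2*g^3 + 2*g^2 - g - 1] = 4 - 12*g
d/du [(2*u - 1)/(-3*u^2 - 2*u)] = 2*(3*u^2 - 3*u - 1)/(u^2*(9*u^2 + 12*u + 4))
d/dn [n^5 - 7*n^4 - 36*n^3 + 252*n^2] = n*(5*n^3 - 28*n^2 - 108*n + 504)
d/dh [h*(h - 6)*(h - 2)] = 3*h^2 - 16*h + 12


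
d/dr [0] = 0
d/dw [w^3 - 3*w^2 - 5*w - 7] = 3*w^2 - 6*w - 5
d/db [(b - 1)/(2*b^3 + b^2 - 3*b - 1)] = (2*b^3 + b^2 - 3*b - (b - 1)*(6*b^2 + 2*b - 3) - 1)/(2*b^3 + b^2 - 3*b - 1)^2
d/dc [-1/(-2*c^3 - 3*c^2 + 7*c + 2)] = (-6*c^2 - 6*c + 7)/(2*c^3 + 3*c^2 - 7*c - 2)^2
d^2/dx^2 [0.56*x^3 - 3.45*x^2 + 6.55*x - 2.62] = 3.36*x - 6.9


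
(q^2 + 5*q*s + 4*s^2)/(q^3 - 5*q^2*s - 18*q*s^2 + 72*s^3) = (q + s)/(q^2 - 9*q*s + 18*s^2)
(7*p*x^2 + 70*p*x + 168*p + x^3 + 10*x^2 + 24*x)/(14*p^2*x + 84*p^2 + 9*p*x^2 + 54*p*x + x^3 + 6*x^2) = (x + 4)/(2*p + x)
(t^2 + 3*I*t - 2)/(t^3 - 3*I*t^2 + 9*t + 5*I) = (t + 2*I)/(t^2 - 4*I*t + 5)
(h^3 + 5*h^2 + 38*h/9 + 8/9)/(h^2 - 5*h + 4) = (9*h^3 + 45*h^2 + 38*h + 8)/(9*(h^2 - 5*h + 4))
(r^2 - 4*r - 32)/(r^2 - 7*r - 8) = (r + 4)/(r + 1)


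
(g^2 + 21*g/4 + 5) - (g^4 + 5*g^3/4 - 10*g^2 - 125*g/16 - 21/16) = -g^4 - 5*g^3/4 + 11*g^2 + 209*g/16 + 101/16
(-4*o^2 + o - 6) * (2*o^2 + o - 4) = -8*o^4 - 2*o^3 + 5*o^2 - 10*o + 24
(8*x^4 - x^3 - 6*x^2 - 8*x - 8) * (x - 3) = 8*x^5 - 25*x^4 - 3*x^3 + 10*x^2 + 16*x + 24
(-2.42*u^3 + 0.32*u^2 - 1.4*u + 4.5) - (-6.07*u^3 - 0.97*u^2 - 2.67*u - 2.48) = 3.65*u^3 + 1.29*u^2 + 1.27*u + 6.98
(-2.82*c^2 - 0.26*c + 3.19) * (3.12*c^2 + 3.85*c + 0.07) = -8.7984*c^4 - 11.6682*c^3 + 8.7544*c^2 + 12.2633*c + 0.2233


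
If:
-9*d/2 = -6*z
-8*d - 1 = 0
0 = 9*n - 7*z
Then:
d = -1/8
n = -7/96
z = -3/32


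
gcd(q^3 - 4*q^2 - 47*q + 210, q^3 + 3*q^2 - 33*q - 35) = q^2 + 2*q - 35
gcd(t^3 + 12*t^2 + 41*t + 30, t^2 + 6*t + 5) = t^2 + 6*t + 5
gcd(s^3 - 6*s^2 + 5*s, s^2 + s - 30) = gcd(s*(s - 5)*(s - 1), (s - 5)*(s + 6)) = s - 5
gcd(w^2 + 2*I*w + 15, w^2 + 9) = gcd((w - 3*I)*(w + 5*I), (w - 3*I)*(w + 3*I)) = w - 3*I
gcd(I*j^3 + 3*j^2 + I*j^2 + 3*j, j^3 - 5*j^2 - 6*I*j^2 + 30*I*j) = j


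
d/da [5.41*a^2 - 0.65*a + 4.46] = 10.82*a - 0.65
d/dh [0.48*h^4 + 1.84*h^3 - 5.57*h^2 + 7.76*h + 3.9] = 1.92*h^3 + 5.52*h^2 - 11.14*h + 7.76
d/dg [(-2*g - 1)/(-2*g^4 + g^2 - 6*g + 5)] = 2*(2*g^4 - g^2 + 6*g - (2*g + 1)*(4*g^3 - g + 3) - 5)/(2*g^4 - g^2 + 6*g - 5)^2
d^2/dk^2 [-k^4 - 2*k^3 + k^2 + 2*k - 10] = -12*k^2 - 12*k + 2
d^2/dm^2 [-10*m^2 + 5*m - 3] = -20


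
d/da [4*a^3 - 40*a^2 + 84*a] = 12*a^2 - 80*a + 84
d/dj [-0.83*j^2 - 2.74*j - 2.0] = -1.66*j - 2.74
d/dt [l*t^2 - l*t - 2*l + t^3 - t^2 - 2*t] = 2*l*t - l + 3*t^2 - 2*t - 2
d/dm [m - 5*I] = 1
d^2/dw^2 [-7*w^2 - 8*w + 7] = -14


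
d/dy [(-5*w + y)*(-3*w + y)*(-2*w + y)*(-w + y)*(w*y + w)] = w*(30*w^4 - 122*w^3*y - 61*w^3 + 123*w^2*y^2 + 82*w^2*y - 44*w*y^3 - 33*w*y^2 + 5*y^4 + 4*y^3)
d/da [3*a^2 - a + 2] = 6*a - 1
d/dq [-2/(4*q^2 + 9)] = 16*q/(4*q^2 + 9)^2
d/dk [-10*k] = -10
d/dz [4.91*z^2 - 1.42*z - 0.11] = 9.82*z - 1.42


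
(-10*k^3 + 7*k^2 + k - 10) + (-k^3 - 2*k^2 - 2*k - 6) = -11*k^3 + 5*k^2 - k - 16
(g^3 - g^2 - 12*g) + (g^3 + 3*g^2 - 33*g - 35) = 2*g^3 + 2*g^2 - 45*g - 35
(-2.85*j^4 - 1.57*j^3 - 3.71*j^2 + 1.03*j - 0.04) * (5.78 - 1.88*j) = 5.358*j^5 - 13.5214*j^4 - 2.0998*j^3 - 23.3802*j^2 + 6.0286*j - 0.2312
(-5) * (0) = 0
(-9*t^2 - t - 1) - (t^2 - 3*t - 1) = -10*t^2 + 2*t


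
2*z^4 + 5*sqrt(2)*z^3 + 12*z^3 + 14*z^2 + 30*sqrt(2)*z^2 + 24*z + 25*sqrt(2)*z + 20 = (z + 5)*(z + 2*sqrt(2))*(sqrt(2)*z + 1)*(sqrt(2)*z + sqrt(2))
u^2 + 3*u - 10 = (u - 2)*(u + 5)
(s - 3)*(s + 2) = s^2 - s - 6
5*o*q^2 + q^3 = q^2*(5*o + q)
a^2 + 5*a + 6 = (a + 2)*(a + 3)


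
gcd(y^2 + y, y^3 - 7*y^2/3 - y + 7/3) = y + 1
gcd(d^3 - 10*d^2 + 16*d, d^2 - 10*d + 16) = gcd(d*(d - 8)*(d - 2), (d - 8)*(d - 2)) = d^2 - 10*d + 16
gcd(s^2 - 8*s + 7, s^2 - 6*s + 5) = s - 1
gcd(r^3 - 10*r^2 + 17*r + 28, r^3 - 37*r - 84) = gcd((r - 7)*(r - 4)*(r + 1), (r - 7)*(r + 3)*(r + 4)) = r - 7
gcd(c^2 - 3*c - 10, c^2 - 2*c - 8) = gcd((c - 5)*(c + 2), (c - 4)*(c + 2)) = c + 2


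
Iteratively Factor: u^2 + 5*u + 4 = (u + 4)*(u + 1)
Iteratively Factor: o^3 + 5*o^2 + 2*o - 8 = (o + 2)*(o^2 + 3*o - 4) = (o + 2)*(o + 4)*(o - 1)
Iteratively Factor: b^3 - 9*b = (b)*(b^2 - 9) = b*(b + 3)*(b - 3)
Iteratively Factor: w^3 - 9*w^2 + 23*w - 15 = (w - 5)*(w^2 - 4*w + 3) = (w - 5)*(w - 3)*(w - 1)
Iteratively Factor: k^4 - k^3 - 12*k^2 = (k + 3)*(k^3 - 4*k^2) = k*(k + 3)*(k^2 - 4*k) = k^2*(k + 3)*(k - 4)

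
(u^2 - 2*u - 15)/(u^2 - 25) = (u + 3)/(u + 5)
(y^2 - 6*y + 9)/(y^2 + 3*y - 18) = (y - 3)/(y + 6)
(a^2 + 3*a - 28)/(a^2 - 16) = (a + 7)/(a + 4)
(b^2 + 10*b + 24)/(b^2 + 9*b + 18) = (b + 4)/(b + 3)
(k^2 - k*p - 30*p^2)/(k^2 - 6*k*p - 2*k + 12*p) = (k + 5*p)/(k - 2)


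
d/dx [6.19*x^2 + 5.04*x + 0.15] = 12.38*x + 5.04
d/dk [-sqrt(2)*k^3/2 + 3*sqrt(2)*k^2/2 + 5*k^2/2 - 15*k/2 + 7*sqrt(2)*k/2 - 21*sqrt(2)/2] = -3*sqrt(2)*k^2/2 + 3*sqrt(2)*k + 5*k - 15/2 + 7*sqrt(2)/2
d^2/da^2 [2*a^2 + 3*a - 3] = 4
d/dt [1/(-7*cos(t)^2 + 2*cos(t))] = 2*(sin(t)/cos(t)^2 - 7*tan(t))/(7*cos(t) - 2)^2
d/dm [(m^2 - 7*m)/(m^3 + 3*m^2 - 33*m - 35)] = (-m^4 + 14*m^3 - 12*m^2 - 70*m + 245)/(m^6 + 6*m^5 - 57*m^4 - 268*m^3 + 879*m^2 + 2310*m + 1225)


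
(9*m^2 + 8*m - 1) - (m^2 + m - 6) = 8*m^2 + 7*m + 5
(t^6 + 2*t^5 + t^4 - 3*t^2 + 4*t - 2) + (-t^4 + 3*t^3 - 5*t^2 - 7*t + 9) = t^6 + 2*t^5 + 3*t^3 - 8*t^2 - 3*t + 7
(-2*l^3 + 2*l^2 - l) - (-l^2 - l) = -2*l^3 + 3*l^2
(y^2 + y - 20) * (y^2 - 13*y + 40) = y^4 - 12*y^3 + 7*y^2 + 300*y - 800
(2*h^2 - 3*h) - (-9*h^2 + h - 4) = 11*h^2 - 4*h + 4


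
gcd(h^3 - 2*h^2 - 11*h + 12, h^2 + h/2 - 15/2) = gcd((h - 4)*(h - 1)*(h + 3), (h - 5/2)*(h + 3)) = h + 3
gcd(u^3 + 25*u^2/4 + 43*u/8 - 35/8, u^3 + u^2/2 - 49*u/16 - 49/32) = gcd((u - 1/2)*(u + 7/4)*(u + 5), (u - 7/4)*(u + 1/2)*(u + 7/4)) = u + 7/4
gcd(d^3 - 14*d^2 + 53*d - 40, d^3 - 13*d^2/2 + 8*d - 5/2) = d^2 - 6*d + 5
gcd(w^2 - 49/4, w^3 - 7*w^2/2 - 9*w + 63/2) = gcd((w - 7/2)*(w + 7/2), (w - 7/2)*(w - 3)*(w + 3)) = w - 7/2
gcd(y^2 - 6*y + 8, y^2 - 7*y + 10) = y - 2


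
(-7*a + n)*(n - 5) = -7*a*n + 35*a + n^2 - 5*n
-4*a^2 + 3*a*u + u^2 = (-a + u)*(4*a + u)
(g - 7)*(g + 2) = g^2 - 5*g - 14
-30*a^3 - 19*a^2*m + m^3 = (-5*a + m)*(2*a + m)*(3*a + m)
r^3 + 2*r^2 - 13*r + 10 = (r - 2)*(r - 1)*(r + 5)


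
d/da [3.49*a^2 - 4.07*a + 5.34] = 6.98*a - 4.07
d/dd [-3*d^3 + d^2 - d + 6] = -9*d^2 + 2*d - 1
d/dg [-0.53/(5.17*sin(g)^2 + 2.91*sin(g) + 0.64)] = (5.4802*sin(g) + 1.5423)*cos(g)/(5.17*sin(g)^2 + 2.91*sin(g) + 0.64)^2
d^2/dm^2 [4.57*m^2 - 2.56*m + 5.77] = 9.14000000000000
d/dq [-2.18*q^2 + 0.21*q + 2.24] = 0.21 - 4.36*q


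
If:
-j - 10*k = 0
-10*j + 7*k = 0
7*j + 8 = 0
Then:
No Solution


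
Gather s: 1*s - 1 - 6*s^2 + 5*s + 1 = -6*s^2 + 6*s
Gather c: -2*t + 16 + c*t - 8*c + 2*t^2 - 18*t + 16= c*(t - 8) + 2*t^2 - 20*t + 32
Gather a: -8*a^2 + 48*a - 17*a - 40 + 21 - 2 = -8*a^2 + 31*a - 21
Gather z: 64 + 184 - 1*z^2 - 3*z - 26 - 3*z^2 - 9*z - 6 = -4*z^2 - 12*z + 216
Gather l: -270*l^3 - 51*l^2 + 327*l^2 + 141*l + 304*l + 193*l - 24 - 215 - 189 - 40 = -270*l^3 + 276*l^2 + 638*l - 468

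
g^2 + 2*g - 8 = (g - 2)*(g + 4)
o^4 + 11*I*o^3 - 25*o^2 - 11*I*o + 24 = (o - 1)*(o + 1)*(o + 3*I)*(o + 8*I)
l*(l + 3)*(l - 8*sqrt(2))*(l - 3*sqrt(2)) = l^4 - 11*sqrt(2)*l^3 + 3*l^3 - 33*sqrt(2)*l^2 + 48*l^2 + 144*l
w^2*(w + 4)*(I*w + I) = I*w^4 + 5*I*w^3 + 4*I*w^2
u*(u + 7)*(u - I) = u^3 + 7*u^2 - I*u^2 - 7*I*u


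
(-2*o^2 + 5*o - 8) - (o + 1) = -2*o^2 + 4*o - 9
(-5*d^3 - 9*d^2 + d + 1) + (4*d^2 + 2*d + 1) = -5*d^3 - 5*d^2 + 3*d + 2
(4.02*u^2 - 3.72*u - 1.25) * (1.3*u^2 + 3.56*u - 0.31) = 5.226*u^4 + 9.4752*u^3 - 16.1144*u^2 - 3.2968*u + 0.3875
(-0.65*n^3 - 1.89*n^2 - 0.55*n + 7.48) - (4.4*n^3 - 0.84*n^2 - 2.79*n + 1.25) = -5.05*n^3 - 1.05*n^2 + 2.24*n + 6.23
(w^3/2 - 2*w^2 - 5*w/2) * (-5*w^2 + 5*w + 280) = -5*w^5/2 + 25*w^4/2 + 285*w^3/2 - 1145*w^2/2 - 700*w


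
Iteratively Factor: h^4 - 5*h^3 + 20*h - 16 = (h - 1)*(h^3 - 4*h^2 - 4*h + 16) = (h - 1)*(h + 2)*(h^2 - 6*h + 8) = (h - 4)*(h - 1)*(h + 2)*(h - 2)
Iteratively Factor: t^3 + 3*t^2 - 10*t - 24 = (t - 3)*(t^2 + 6*t + 8) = (t - 3)*(t + 2)*(t + 4)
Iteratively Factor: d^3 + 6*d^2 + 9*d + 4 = (d + 1)*(d^2 + 5*d + 4) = (d + 1)*(d + 4)*(d + 1)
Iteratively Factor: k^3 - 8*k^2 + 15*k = (k - 5)*(k^2 - 3*k) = (k - 5)*(k - 3)*(k)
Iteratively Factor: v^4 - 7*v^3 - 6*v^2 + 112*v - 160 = (v - 4)*(v^3 - 3*v^2 - 18*v + 40) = (v - 5)*(v - 4)*(v^2 + 2*v - 8) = (v - 5)*(v - 4)*(v + 4)*(v - 2)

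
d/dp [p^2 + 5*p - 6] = 2*p + 5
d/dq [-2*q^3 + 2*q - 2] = 2 - 6*q^2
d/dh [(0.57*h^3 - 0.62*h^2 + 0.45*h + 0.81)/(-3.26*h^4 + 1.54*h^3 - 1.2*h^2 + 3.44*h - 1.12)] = (1.8582*h^6 - 4.0424*h^5 + 4.6718*h^4 + 13.098*h^3 - 7.2502*h^2 + 3.3328*h - 3.2904)/(10.6276*h^8 - 10.0408*h^7 + 10.1956*h^6 - 26.1248*h^5 + 19.3376*h^4 - 11.7056*h^3 + 14.5216*h^2 - 7.7056*h + 1.2544)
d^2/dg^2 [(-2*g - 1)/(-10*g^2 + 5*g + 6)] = 10*(-12*g*(-10*g^2 + 5*g + 6) - 5*(2*g + 1)*(4*g - 1)^2)/(-10*g^2 + 5*g + 6)^3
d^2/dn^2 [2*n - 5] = 0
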